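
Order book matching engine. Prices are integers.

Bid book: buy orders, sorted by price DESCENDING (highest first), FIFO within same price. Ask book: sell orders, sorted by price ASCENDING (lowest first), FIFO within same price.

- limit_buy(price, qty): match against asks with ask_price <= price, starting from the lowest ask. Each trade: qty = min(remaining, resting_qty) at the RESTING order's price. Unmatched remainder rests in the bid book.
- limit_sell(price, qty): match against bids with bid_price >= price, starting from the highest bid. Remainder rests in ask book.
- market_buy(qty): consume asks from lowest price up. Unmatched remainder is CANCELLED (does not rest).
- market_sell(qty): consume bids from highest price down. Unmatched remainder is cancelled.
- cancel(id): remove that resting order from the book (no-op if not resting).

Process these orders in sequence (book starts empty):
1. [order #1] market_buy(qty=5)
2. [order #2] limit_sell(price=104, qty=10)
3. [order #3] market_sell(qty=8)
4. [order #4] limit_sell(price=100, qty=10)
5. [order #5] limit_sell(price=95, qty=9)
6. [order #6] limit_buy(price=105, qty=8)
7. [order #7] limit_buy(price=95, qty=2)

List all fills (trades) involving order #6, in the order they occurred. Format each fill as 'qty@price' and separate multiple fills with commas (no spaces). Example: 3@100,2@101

Answer: 8@95

Derivation:
After op 1 [order #1] market_buy(qty=5): fills=none; bids=[-] asks=[-]
After op 2 [order #2] limit_sell(price=104, qty=10): fills=none; bids=[-] asks=[#2:10@104]
After op 3 [order #3] market_sell(qty=8): fills=none; bids=[-] asks=[#2:10@104]
After op 4 [order #4] limit_sell(price=100, qty=10): fills=none; bids=[-] asks=[#4:10@100 #2:10@104]
After op 5 [order #5] limit_sell(price=95, qty=9): fills=none; bids=[-] asks=[#5:9@95 #4:10@100 #2:10@104]
After op 6 [order #6] limit_buy(price=105, qty=8): fills=#6x#5:8@95; bids=[-] asks=[#5:1@95 #4:10@100 #2:10@104]
After op 7 [order #7] limit_buy(price=95, qty=2): fills=#7x#5:1@95; bids=[#7:1@95] asks=[#4:10@100 #2:10@104]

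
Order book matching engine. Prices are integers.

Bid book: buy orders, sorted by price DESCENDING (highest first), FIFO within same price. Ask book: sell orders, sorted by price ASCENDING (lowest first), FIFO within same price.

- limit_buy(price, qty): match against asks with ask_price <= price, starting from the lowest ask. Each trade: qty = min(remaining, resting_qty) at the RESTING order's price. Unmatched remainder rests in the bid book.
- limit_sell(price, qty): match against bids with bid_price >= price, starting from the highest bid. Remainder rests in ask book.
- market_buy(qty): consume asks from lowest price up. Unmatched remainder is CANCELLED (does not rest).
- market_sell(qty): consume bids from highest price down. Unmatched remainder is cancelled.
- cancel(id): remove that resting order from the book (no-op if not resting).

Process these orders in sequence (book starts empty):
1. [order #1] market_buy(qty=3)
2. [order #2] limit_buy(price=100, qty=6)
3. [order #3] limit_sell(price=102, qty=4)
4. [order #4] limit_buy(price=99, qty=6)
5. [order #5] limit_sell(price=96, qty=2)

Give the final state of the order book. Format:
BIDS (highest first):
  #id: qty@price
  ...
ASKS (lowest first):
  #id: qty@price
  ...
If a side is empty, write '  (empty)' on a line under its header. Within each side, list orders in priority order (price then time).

Answer: BIDS (highest first):
  #2: 4@100
  #4: 6@99
ASKS (lowest first):
  #3: 4@102

Derivation:
After op 1 [order #1] market_buy(qty=3): fills=none; bids=[-] asks=[-]
After op 2 [order #2] limit_buy(price=100, qty=6): fills=none; bids=[#2:6@100] asks=[-]
After op 3 [order #3] limit_sell(price=102, qty=4): fills=none; bids=[#2:6@100] asks=[#3:4@102]
After op 4 [order #4] limit_buy(price=99, qty=6): fills=none; bids=[#2:6@100 #4:6@99] asks=[#3:4@102]
After op 5 [order #5] limit_sell(price=96, qty=2): fills=#2x#5:2@100; bids=[#2:4@100 #4:6@99] asks=[#3:4@102]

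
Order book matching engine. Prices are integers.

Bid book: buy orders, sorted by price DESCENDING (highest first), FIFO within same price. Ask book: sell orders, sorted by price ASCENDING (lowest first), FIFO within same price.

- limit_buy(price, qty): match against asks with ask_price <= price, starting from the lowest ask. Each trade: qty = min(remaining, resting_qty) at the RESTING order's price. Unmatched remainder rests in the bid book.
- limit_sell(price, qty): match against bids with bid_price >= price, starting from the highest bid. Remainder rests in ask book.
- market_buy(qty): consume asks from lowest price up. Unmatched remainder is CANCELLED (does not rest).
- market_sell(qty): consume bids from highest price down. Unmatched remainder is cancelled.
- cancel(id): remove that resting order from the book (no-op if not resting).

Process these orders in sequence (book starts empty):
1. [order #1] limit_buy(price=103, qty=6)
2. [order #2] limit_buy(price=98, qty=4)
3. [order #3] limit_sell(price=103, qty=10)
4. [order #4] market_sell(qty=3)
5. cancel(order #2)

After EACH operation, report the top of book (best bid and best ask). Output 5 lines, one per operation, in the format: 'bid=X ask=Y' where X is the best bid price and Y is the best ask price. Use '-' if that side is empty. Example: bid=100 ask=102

After op 1 [order #1] limit_buy(price=103, qty=6): fills=none; bids=[#1:6@103] asks=[-]
After op 2 [order #2] limit_buy(price=98, qty=4): fills=none; bids=[#1:6@103 #2:4@98] asks=[-]
After op 3 [order #3] limit_sell(price=103, qty=10): fills=#1x#3:6@103; bids=[#2:4@98] asks=[#3:4@103]
After op 4 [order #4] market_sell(qty=3): fills=#2x#4:3@98; bids=[#2:1@98] asks=[#3:4@103]
After op 5 cancel(order #2): fills=none; bids=[-] asks=[#3:4@103]

Answer: bid=103 ask=-
bid=103 ask=-
bid=98 ask=103
bid=98 ask=103
bid=- ask=103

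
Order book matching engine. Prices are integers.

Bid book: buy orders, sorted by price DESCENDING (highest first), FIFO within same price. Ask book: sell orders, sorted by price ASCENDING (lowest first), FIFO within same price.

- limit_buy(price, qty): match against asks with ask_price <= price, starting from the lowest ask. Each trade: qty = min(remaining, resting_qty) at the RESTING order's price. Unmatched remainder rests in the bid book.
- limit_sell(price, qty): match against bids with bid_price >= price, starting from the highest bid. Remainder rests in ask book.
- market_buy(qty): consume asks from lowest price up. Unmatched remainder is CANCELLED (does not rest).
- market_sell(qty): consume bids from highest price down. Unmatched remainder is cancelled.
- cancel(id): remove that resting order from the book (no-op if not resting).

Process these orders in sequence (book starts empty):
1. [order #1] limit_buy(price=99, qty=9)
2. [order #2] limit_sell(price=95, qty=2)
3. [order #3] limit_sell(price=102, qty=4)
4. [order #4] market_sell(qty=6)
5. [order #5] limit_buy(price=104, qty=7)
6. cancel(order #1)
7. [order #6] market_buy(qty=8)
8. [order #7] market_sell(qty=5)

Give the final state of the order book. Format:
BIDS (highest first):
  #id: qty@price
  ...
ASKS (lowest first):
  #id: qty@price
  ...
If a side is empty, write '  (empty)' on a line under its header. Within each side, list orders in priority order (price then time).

After op 1 [order #1] limit_buy(price=99, qty=9): fills=none; bids=[#1:9@99] asks=[-]
After op 2 [order #2] limit_sell(price=95, qty=2): fills=#1x#2:2@99; bids=[#1:7@99] asks=[-]
After op 3 [order #3] limit_sell(price=102, qty=4): fills=none; bids=[#1:7@99] asks=[#3:4@102]
After op 4 [order #4] market_sell(qty=6): fills=#1x#4:6@99; bids=[#1:1@99] asks=[#3:4@102]
After op 5 [order #5] limit_buy(price=104, qty=7): fills=#5x#3:4@102; bids=[#5:3@104 #1:1@99] asks=[-]
After op 6 cancel(order #1): fills=none; bids=[#5:3@104] asks=[-]
After op 7 [order #6] market_buy(qty=8): fills=none; bids=[#5:3@104] asks=[-]
After op 8 [order #7] market_sell(qty=5): fills=#5x#7:3@104; bids=[-] asks=[-]

Answer: BIDS (highest first):
  (empty)
ASKS (lowest first):
  (empty)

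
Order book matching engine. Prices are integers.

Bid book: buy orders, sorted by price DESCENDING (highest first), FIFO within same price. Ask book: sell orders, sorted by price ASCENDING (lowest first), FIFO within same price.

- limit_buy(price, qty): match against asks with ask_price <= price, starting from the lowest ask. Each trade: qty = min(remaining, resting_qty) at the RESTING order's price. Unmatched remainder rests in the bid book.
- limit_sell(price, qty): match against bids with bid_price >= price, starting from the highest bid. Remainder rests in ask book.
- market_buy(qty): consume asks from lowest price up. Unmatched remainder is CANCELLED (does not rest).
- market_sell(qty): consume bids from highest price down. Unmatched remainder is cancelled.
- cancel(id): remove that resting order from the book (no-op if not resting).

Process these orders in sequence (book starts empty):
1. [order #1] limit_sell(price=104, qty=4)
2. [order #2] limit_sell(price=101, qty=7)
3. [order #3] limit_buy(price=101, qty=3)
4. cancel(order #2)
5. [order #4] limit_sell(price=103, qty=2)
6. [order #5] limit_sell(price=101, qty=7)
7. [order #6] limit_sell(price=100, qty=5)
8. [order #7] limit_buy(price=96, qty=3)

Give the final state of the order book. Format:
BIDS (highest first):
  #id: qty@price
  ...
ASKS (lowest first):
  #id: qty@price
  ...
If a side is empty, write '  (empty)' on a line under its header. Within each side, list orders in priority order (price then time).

Answer: BIDS (highest first):
  #7: 3@96
ASKS (lowest first):
  #6: 5@100
  #5: 7@101
  #4: 2@103
  #1: 4@104

Derivation:
After op 1 [order #1] limit_sell(price=104, qty=4): fills=none; bids=[-] asks=[#1:4@104]
After op 2 [order #2] limit_sell(price=101, qty=7): fills=none; bids=[-] asks=[#2:7@101 #1:4@104]
After op 3 [order #3] limit_buy(price=101, qty=3): fills=#3x#2:3@101; bids=[-] asks=[#2:4@101 #1:4@104]
After op 4 cancel(order #2): fills=none; bids=[-] asks=[#1:4@104]
After op 5 [order #4] limit_sell(price=103, qty=2): fills=none; bids=[-] asks=[#4:2@103 #1:4@104]
After op 6 [order #5] limit_sell(price=101, qty=7): fills=none; bids=[-] asks=[#5:7@101 #4:2@103 #1:4@104]
After op 7 [order #6] limit_sell(price=100, qty=5): fills=none; bids=[-] asks=[#6:5@100 #5:7@101 #4:2@103 #1:4@104]
After op 8 [order #7] limit_buy(price=96, qty=3): fills=none; bids=[#7:3@96] asks=[#6:5@100 #5:7@101 #4:2@103 #1:4@104]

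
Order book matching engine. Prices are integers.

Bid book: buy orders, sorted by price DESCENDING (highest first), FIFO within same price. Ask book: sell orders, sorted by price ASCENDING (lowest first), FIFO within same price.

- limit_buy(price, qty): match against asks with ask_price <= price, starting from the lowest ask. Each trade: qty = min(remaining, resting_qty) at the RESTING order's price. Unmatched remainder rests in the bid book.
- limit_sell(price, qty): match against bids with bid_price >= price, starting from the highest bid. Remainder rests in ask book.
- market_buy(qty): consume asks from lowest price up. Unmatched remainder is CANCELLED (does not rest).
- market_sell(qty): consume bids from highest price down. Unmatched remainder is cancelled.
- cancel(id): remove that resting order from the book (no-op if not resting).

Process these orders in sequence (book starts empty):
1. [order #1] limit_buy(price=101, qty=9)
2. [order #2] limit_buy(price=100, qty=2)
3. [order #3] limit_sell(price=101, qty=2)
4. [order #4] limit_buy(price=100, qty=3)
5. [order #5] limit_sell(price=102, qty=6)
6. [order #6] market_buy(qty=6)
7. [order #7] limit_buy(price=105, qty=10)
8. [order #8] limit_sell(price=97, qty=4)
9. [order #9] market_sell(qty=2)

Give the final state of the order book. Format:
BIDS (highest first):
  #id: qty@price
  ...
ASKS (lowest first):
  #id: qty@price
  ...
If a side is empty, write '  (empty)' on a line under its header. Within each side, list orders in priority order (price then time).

Answer: BIDS (highest first):
  #7: 4@105
  #1: 7@101
  #2: 2@100
  #4: 3@100
ASKS (lowest first):
  (empty)

Derivation:
After op 1 [order #1] limit_buy(price=101, qty=9): fills=none; bids=[#1:9@101] asks=[-]
After op 2 [order #2] limit_buy(price=100, qty=2): fills=none; bids=[#1:9@101 #2:2@100] asks=[-]
After op 3 [order #3] limit_sell(price=101, qty=2): fills=#1x#3:2@101; bids=[#1:7@101 #2:2@100] asks=[-]
After op 4 [order #4] limit_buy(price=100, qty=3): fills=none; bids=[#1:7@101 #2:2@100 #4:3@100] asks=[-]
After op 5 [order #5] limit_sell(price=102, qty=6): fills=none; bids=[#1:7@101 #2:2@100 #4:3@100] asks=[#5:6@102]
After op 6 [order #6] market_buy(qty=6): fills=#6x#5:6@102; bids=[#1:7@101 #2:2@100 #4:3@100] asks=[-]
After op 7 [order #7] limit_buy(price=105, qty=10): fills=none; bids=[#7:10@105 #1:7@101 #2:2@100 #4:3@100] asks=[-]
After op 8 [order #8] limit_sell(price=97, qty=4): fills=#7x#8:4@105; bids=[#7:6@105 #1:7@101 #2:2@100 #4:3@100] asks=[-]
After op 9 [order #9] market_sell(qty=2): fills=#7x#9:2@105; bids=[#7:4@105 #1:7@101 #2:2@100 #4:3@100] asks=[-]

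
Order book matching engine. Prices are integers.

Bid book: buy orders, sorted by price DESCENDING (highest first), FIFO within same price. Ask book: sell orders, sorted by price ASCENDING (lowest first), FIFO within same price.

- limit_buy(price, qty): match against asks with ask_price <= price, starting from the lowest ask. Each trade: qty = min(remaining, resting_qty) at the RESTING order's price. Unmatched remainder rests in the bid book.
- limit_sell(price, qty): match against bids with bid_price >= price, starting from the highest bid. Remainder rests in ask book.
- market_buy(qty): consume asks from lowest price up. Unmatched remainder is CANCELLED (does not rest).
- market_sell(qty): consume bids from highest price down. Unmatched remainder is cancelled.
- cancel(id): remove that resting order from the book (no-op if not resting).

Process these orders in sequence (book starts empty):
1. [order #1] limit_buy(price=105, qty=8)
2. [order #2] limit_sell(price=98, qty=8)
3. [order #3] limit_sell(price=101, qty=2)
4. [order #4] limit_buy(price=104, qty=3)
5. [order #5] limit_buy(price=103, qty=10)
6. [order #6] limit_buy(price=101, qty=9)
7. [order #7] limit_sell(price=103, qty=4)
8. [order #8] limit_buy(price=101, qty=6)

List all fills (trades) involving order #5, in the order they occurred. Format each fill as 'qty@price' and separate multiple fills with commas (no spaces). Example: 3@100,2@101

After op 1 [order #1] limit_buy(price=105, qty=8): fills=none; bids=[#1:8@105] asks=[-]
After op 2 [order #2] limit_sell(price=98, qty=8): fills=#1x#2:8@105; bids=[-] asks=[-]
After op 3 [order #3] limit_sell(price=101, qty=2): fills=none; bids=[-] asks=[#3:2@101]
After op 4 [order #4] limit_buy(price=104, qty=3): fills=#4x#3:2@101; bids=[#4:1@104] asks=[-]
After op 5 [order #5] limit_buy(price=103, qty=10): fills=none; bids=[#4:1@104 #5:10@103] asks=[-]
After op 6 [order #6] limit_buy(price=101, qty=9): fills=none; bids=[#4:1@104 #5:10@103 #6:9@101] asks=[-]
After op 7 [order #7] limit_sell(price=103, qty=4): fills=#4x#7:1@104 #5x#7:3@103; bids=[#5:7@103 #6:9@101] asks=[-]
After op 8 [order #8] limit_buy(price=101, qty=6): fills=none; bids=[#5:7@103 #6:9@101 #8:6@101] asks=[-]

Answer: 3@103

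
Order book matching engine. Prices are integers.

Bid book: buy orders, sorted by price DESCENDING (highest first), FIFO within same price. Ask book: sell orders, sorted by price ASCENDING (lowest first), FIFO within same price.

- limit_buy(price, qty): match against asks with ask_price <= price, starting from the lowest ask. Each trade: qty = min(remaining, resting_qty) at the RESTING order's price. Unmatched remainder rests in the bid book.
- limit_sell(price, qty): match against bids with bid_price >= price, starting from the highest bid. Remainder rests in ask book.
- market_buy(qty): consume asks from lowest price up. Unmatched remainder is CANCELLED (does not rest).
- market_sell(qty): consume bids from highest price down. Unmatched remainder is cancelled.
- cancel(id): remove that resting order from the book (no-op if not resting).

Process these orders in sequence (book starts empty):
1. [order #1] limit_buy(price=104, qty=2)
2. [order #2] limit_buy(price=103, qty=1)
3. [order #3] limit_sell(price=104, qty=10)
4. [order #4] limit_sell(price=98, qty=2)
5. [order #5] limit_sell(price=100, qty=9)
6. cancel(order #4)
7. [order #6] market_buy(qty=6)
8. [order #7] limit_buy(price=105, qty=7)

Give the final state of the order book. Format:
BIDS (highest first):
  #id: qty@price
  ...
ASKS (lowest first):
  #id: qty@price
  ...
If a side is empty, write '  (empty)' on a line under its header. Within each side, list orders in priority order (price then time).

Answer: BIDS (highest first):
  (empty)
ASKS (lowest first):
  #3: 4@104

Derivation:
After op 1 [order #1] limit_buy(price=104, qty=2): fills=none; bids=[#1:2@104] asks=[-]
After op 2 [order #2] limit_buy(price=103, qty=1): fills=none; bids=[#1:2@104 #2:1@103] asks=[-]
After op 3 [order #3] limit_sell(price=104, qty=10): fills=#1x#3:2@104; bids=[#2:1@103] asks=[#3:8@104]
After op 4 [order #4] limit_sell(price=98, qty=2): fills=#2x#4:1@103; bids=[-] asks=[#4:1@98 #3:8@104]
After op 5 [order #5] limit_sell(price=100, qty=9): fills=none; bids=[-] asks=[#4:1@98 #5:9@100 #3:8@104]
After op 6 cancel(order #4): fills=none; bids=[-] asks=[#5:9@100 #3:8@104]
After op 7 [order #6] market_buy(qty=6): fills=#6x#5:6@100; bids=[-] asks=[#5:3@100 #3:8@104]
After op 8 [order #7] limit_buy(price=105, qty=7): fills=#7x#5:3@100 #7x#3:4@104; bids=[-] asks=[#3:4@104]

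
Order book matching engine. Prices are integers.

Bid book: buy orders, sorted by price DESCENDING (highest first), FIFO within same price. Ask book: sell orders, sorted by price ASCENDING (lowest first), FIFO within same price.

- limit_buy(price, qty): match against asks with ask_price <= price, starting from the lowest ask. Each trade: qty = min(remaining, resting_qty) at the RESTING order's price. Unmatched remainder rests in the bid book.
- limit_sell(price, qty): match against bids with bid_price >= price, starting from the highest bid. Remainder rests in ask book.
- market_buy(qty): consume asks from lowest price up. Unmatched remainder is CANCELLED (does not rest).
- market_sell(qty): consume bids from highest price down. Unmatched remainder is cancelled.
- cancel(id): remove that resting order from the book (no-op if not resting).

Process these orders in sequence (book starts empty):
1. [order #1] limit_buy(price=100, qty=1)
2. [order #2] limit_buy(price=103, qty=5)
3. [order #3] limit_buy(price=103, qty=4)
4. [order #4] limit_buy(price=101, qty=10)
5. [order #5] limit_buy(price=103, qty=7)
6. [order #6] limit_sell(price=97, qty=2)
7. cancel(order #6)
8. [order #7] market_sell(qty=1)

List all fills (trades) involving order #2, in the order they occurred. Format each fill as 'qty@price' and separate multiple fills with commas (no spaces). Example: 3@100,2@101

Answer: 2@103,1@103

Derivation:
After op 1 [order #1] limit_buy(price=100, qty=1): fills=none; bids=[#1:1@100] asks=[-]
After op 2 [order #2] limit_buy(price=103, qty=5): fills=none; bids=[#2:5@103 #1:1@100] asks=[-]
After op 3 [order #3] limit_buy(price=103, qty=4): fills=none; bids=[#2:5@103 #3:4@103 #1:1@100] asks=[-]
After op 4 [order #4] limit_buy(price=101, qty=10): fills=none; bids=[#2:5@103 #3:4@103 #4:10@101 #1:1@100] asks=[-]
After op 5 [order #5] limit_buy(price=103, qty=7): fills=none; bids=[#2:5@103 #3:4@103 #5:7@103 #4:10@101 #1:1@100] asks=[-]
After op 6 [order #6] limit_sell(price=97, qty=2): fills=#2x#6:2@103; bids=[#2:3@103 #3:4@103 #5:7@103 #4:10@101 #1:1@100] asks=[-]
After op 7 cancel(order #6): fills=none; bids=[#2:3@103 #3:4@103 #5:7@103 #4:10@101 #1:1@100] asks=[-]
After op 8 [order #7] market_sell(qty=1): fills=#2x#7:1@103; bids=[#2:2@103 #3:4@103 #5:7@103 #4:10@101 #1:1@100] asks=[-]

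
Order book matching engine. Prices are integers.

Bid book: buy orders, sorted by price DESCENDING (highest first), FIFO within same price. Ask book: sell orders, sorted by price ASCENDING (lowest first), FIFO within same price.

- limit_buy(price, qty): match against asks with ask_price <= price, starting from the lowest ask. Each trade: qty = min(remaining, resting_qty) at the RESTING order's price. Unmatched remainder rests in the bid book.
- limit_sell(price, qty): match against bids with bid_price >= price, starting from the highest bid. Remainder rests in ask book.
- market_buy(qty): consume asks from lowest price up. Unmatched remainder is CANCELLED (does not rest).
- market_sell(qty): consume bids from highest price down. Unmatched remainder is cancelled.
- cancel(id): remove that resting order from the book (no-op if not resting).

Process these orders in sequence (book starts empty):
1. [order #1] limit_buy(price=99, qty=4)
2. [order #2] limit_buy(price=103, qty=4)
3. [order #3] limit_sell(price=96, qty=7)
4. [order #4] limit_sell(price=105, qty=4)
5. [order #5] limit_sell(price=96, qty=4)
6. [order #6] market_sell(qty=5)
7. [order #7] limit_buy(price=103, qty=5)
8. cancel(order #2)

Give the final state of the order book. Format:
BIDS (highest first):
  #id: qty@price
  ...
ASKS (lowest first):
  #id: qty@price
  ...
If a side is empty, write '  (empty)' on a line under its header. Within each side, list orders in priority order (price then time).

Answer: BIDS (highest first):
  #7: 2@103
ASKS (lowest first):
  #4: 4@105

Derivation:
After op 1 [order #1] limit_buy(price=99, qty=4): fills=none; bids=[#1:4@99] asks=[-]
After op 2 [order #2] limit_buy(price=103, qty=4): fills=none; bids=[#2:4@103 #1:4@99] asks=[-]
After op 3 [order #3] limit_sell(price=96, qty=7): fills=#2x#3:4@103 #1x#3:3@99; bids=[#1:1@99] asks=[-]
After op 4 [order #4] limit_sell(price=105, qty=4): fills=none; bids=[#1:1@99] asks=[#4:4@105]
After op 5 [order #5] limit_sell(price=96, qty=4): fills=#1x#5:1@99; bids=[-] asks=[#5:3@96 #4:4@105]
After op 6 [order #6] market_sell(qty=5): fills=none; bids=[-] asks=[#5:3@96 #4:4@105]
After op 7 [order #7] limit_buy(price=103, qty=5): fills=#7x#5:3@96; bids=[#7:2@103] asks=[#4:4@105]
After op 8 cancel(order #2): fills=none; bids=[#7:2@103] asks=[#4:4@105]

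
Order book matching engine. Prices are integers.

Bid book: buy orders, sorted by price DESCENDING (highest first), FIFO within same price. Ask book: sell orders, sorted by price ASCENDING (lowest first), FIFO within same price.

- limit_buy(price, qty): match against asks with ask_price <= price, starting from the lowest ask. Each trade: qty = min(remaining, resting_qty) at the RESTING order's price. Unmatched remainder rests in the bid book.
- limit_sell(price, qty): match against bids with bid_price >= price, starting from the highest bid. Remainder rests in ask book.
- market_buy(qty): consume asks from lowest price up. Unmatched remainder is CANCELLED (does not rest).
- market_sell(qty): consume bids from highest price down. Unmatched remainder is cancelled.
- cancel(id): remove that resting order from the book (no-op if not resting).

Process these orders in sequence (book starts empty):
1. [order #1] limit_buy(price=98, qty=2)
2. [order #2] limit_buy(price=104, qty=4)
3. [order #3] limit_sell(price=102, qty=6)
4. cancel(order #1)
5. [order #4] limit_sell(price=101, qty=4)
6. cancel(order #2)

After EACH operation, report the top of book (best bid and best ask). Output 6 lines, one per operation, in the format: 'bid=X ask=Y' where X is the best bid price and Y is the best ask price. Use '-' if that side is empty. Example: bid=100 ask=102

After op 1 [order #1] limit_buy(price=98, qty=2): fills=none; bids=[#1:2@98] asks=[-]
After op 2 [order #2] limit_buy(price=104, qty=4): fills=none; bids=[#2:4@104 #1:2@98] asks=[-]
After op 3 [order #3] limit_sell(price=102, qty=6): fills=#2x#3:4@104; bids=[#1:2@98] asks=[#3:2@102]
After op 4 cancel(order #1): fills=none; bids=[-] asks=[#3:2@102]
After op 5 [order #4] limit_sell(price=101, qty=4): fills=none; bids=[-] asks=[#4:4@101 #3:2@102]
After op 6 cancel(order #2): fills=none; bids=[-] asks=[#4:4@101 #3:2@102]

Answer: bid=98 ask=-
bid=104 ask=-
bid=98 ask=102
bid=- ask=102
bid=- ask=101
bid=- ask=101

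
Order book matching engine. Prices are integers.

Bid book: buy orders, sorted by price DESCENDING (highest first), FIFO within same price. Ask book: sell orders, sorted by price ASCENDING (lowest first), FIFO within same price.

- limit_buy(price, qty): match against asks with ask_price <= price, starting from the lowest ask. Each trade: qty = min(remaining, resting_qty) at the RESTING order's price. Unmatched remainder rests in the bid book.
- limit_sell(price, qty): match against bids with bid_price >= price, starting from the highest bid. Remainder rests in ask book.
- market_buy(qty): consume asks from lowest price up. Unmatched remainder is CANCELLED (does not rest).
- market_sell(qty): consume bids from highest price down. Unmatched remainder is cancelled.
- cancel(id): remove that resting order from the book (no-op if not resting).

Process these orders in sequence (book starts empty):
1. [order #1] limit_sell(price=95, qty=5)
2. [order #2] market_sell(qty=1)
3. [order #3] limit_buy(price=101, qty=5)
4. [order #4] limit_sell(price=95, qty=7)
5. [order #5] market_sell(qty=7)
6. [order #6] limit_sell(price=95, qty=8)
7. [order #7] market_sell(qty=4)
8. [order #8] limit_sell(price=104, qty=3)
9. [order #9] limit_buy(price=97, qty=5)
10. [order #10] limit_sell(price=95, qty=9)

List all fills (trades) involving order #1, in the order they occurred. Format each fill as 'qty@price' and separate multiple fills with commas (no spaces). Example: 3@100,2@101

Answer: 5@95

Derivation:
After op 1 [order #1] limit_sell(price=95, qty=5): fills=none; bids=[-] asks=[#1:5@95]
After op 2 [order #2] market_sell(qty=1): fills=none; bids=[-] asks=[#1:5@95]
After op 3 [order #3] limit_buy(price=101, qty=5): fills=#3x#1:5@95; bids=[-] asks=[-]
After op 4 [order #4] limit_sell(price=95, qty=7): fills=none; bids=[-] asks=[#4:7@95]
After op 5 [order #5] market_sell(qty=7): fills=none; bids=[-] asks=[#4:7@95]
After op 6 [order #6] limit_sell(price=95, qty=8): fills=none; bids=[-] asks=[#4:7@95 #6:8@95]
After op 7 [order #7] market_sell(qty=4): fills=none; bids=[-] asks=[#4:7@95 #6:8@95]
After op 8 [order #8] limit_sell(price=104, qty=3): fills=none; bids=[-] asks=[#4:7@95 #6:8@95 #8:3@104]
After op 9 [order #9] limit_buy(price=97, qty=5): fills=#9x#4:5@95; bids=[-] asks=[#4:2@95 #6:8@95 #8:3@104]
After op 10 [order #10] limit_sell(price=95, qty=9): fills=none; bids=[-] asks=[#4:2@95 #6:8@95 #10:9@95 #8:3@104]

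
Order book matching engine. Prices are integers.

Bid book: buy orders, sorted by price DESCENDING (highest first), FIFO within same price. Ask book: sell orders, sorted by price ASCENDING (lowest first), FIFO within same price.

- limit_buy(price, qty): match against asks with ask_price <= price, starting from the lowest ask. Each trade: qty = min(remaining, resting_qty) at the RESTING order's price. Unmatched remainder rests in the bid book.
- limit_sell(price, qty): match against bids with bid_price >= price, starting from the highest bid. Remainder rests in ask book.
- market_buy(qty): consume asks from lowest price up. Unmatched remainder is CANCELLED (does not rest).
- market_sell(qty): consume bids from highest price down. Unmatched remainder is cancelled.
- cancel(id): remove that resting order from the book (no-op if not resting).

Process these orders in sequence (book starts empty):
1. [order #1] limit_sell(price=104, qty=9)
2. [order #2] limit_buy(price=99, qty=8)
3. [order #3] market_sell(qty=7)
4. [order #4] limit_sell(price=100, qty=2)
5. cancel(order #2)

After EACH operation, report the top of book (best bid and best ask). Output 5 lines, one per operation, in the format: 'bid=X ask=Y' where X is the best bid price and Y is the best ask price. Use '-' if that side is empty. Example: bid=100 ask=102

Answer: bid=- ask=104
bid=99 ask=104
bid=99 ask=104
bid=99 ask=100
bid=- ask=100

Derivation:
After op 1 [order #1] limit_sell(price=104, qty=9): fills=none; bids=[-] asks=[#1:9@104]
After op 2 [order #2] limit_buy(price=99, qty=8): fills=none; bids=[#2:8@99] asks=[#1:9@104]
After op 3 [order #3] market_sell(qty=7): fills=#2x#3:7@99; bids=[#2:1@99] asks=[#1:9@104]
After op 4 [order #4] limit_sell(price=100, qty=2): fills=none; bids=[#2:1@99] asks=[#4:2@100 #1:9@104]
After op 5 cancel(order #2): fills=none; bids=[-] asks=[#4:2@100 #1:9@104]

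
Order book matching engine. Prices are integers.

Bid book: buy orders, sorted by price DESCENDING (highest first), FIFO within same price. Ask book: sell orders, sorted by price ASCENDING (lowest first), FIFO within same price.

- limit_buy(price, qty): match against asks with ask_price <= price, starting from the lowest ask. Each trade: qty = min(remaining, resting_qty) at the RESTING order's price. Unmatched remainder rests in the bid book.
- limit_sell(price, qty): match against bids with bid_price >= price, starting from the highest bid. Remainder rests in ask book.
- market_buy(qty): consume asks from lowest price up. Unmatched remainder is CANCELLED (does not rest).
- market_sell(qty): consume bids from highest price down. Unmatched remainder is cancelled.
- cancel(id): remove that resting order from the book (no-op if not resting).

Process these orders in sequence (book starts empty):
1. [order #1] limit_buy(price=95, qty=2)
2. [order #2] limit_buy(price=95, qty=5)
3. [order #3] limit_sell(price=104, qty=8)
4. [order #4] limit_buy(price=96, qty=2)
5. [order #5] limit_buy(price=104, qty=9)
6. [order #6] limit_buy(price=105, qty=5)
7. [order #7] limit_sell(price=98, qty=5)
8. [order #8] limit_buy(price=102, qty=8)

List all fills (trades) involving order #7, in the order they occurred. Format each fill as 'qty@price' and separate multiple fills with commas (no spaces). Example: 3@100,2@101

Answer: 5@105

Derivation:
After op 1 [order #1] limit_buy(price=95, qty=2): fills=none; bids=[#1:2@95] asks=[-]
After op 2 [order #2] limit_buy(price=95, qty=5): fills=none; bids=[#1:2@95 #2:5@95] asks=[-]
After op 3 [order #3] limit_sell(price=104, qty=8): fills=none; bids=[#1:2@95 #2:5@95] asks=[#3:8@104]
After op 4 [order #4] limit_buy(price=96, qty=2): fills=none; bids=[#4:2@96 #1:2@95 #2:5@95] asks=[#3:8@104]
After op 5 [order #5] limit_buy(price=104, qty=9): fills=#5x#3:8@104; bids=[#5:1@104 #4:2@96 #1:2@95 #2:5@95] asks=[-]
After op 6 [order #6] limit_buy(price=105, qty=5): fills=none; bids=[#6:5@105 #5:1@104 #4:2@96 #1:2@95 #2:5@95] asks=[-]
After op 7 [order #7] limit_sell(price=98, qty=5): fills=#6x#7:5@105; bids=[#5:1@104 #4:2@96 #1:2@95 #2:5@95] asks=[-]
After op 8 [order #8] limit_buy(price=102, qty=8): fills=none; bids=[#5:1@104 #8:8@102 #4:2@96 #1:2@95 #2:5@95] asks=[-]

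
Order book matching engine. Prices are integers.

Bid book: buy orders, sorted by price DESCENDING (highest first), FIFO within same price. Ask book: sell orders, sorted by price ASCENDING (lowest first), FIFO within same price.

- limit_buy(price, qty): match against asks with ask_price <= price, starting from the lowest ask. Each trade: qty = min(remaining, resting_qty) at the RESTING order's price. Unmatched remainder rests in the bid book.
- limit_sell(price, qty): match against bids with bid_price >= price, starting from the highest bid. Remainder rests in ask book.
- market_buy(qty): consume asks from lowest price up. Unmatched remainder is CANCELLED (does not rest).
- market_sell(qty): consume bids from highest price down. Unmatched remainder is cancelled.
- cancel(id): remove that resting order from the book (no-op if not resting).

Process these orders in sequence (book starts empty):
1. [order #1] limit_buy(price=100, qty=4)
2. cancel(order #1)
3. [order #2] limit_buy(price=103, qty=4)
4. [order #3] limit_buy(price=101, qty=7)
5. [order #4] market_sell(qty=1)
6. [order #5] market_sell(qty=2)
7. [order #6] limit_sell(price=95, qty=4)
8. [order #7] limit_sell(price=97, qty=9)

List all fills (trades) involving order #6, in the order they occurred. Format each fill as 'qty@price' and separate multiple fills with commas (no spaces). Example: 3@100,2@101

After op 1 [order #1] limit_buy(price=100, qty=4): fills=none; bids=[#1:4@100] asks=[-]
After op 2 cancel(order #1): fills=none; bids=[-] asks=[-]
After op 3 [order #2] limit_buy(price=103, qty=4): fills=none; bids=[#2:4@103] asks=[-]
After op 4 [order #3] limit_buy(price=101, qty=7): fills=none; bids=[#2:4@103 #3:7@101] asks=[-]
After op 5 [order #4] market_sell(qty=1): fills=#2x#4:1@103; bids=[#2:3@103 #3:7@101] asks=[-]
After op 6 [order #5] market_sell(qty=2): fills=#2x#5:2@103; bids=[#2:1@103 #3:7@101] asks=[-]
After op 7 [order #6] limit_sell(price=95, qty=4): fills=#2x#6:1@103 #3x#6:3@101; bids=[#3:4@101] asks=[-]
After op 8 [order #7] limit_sell(price=97, qty=9): fills=#3x#7:4@101; bids=[-] asks=[#7:5@97]

Answer: 1@103,3@101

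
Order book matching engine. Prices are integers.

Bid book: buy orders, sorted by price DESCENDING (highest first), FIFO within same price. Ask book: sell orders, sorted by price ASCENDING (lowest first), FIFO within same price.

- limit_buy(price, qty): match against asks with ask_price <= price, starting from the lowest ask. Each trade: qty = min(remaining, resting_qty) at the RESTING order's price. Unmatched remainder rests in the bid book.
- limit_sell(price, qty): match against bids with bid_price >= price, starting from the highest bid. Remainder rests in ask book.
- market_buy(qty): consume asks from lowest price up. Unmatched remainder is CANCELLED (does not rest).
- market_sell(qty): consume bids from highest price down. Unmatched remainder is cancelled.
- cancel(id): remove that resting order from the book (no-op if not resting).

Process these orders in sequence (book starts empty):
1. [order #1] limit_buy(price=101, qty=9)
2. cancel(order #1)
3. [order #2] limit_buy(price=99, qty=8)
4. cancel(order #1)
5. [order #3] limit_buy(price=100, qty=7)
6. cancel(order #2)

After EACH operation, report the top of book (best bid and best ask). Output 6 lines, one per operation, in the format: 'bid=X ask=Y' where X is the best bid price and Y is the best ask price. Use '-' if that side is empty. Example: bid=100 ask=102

Answer: bid=101 ask=-
bid=- ask=-
bid=99 ask=-
bid=99 ask=-
bid=100 ask=-
bid=100 ask=-

Derivation:
After op 1 [order #1] limit_buy(price=101, qty=9): fills=none; bids=[#1:9@101] asks=[-]
After op 2 cancel(order #1): fills=none; bids=[-] asks=[-]
After op 3 [order #2] limit_buy(price=99, qty=8): fills=none; bids=[#2:8@99] asks=[-]
After op 4 cancel(order #1): fills=none; bids=[#2:8@99] asks=[-]
After op 5 [order #3] limit_buy(price=100, qty=7): fills=none; bids=[#3:7@100 #2:8@99] asks=[-]
After op 6 cancel(order #2): fills=none; bids=[#3:7@100] asks=[-]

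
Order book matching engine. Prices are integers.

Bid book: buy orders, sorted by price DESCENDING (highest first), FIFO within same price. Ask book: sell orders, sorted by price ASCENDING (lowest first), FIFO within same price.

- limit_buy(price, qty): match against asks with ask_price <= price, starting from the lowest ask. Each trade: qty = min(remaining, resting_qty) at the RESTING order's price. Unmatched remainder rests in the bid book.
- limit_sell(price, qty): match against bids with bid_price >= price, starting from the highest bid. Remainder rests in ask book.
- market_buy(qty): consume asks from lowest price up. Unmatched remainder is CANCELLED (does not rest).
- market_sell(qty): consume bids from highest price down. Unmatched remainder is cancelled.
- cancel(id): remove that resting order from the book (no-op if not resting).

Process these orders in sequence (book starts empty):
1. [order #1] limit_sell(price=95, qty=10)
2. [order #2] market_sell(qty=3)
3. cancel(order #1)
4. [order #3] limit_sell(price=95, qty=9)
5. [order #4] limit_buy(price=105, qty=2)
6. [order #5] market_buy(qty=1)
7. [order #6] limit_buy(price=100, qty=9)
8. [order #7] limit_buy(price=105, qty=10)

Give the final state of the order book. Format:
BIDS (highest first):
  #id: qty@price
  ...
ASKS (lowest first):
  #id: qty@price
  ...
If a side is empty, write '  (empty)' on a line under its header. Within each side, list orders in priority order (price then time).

Answer: BIDS (highest first):
  #7: 10@105
  #6: 3@100
ASKS (lowest first):
  (empty)

Derivation:
After op 1 [order #1] limit_sell(price=95, qty=10): fills=none; bids=[-] asks=[#1:10@95]
After op 2 [order #2] market_sell(qty=3): fills=none; bids=[-] asks=[#1:10@95]
After op 3 cancel(order #1): fills=none; bids=[-] asks=[-]
After op 4 [order #3] limit_sell(price=95, qty=9): fills=none; bids=[-] asks=[#3:9@95]
After op 5 [order #4] limit_buy(price=105, qty=2): fills=#4x#3:2@95; bids=[-] asks=[#3:7@95]
After op 6 [order #5] market_buy(qty=1): fills=#5x#3:1@95; bids=[-] asks=[#3:6@95]
After op 7 [order #6] limit_buy(price=100, qty=9): fills=#6x#3:6@95; bids=[#6:3@100] asks=[-]
After op 8 [order #7] limit_buy(price=105, qty=10): fills=none; bids=[#7:10@105 #6:3@100] asks=[-]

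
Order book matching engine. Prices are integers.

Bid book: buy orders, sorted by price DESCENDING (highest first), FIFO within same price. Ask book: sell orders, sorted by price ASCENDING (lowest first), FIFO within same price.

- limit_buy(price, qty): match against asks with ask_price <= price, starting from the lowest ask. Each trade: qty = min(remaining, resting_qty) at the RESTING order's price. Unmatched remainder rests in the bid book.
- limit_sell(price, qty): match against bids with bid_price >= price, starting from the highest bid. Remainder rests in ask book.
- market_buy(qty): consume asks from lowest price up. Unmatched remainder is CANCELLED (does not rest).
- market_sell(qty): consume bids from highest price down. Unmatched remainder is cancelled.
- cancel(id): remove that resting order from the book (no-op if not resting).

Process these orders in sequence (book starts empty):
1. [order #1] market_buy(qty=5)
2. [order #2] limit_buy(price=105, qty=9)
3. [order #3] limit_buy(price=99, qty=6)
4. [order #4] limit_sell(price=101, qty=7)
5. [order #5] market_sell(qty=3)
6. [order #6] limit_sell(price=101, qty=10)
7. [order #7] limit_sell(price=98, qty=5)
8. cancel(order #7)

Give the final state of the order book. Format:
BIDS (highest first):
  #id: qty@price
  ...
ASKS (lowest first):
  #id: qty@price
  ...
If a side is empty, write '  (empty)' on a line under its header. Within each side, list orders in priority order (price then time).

After op 1 [order #1] market_buy(qty=5): fills=none; bids=[-] asks=[-]
After op 2 [order #2] limit_buy(price=105, qty=9): fills=none; bids=[#2:9@105] asks=[-]
After op 3 [order #3] limit_buy(price=99, qty=6): fills=none; bids=[#2:9@105 #3:6@99] asks=[-]
After op 4 [order #4] limit_sell(price=101, qty=7): fills=#2x#4:7@105; bids=[#2:2@105 #3:6@99] asks=[-]
After op 5 [order #5] market_sell(qty=3): fills=#2x#5:2@105 #3x#5:1@99; bids=[#3:5@99] asks=[-]
After op 6 [order #6] limit_sell(price=101, qty=10): fills=none; bids=[#3:5@99] asks=[#6:10@101]
After op 7 [order #7] limit_sell(price=98, qty=5): fills=#3x#7:5@99; bids=[-] asks=[#6:10@101]
After op 8 cancel(order #7): fills=none; bids=[-] asks=[#6:10@101]

Answer: BIDS (highest first):
  (empty)
ASKS (lowest first):
  #6: 10@101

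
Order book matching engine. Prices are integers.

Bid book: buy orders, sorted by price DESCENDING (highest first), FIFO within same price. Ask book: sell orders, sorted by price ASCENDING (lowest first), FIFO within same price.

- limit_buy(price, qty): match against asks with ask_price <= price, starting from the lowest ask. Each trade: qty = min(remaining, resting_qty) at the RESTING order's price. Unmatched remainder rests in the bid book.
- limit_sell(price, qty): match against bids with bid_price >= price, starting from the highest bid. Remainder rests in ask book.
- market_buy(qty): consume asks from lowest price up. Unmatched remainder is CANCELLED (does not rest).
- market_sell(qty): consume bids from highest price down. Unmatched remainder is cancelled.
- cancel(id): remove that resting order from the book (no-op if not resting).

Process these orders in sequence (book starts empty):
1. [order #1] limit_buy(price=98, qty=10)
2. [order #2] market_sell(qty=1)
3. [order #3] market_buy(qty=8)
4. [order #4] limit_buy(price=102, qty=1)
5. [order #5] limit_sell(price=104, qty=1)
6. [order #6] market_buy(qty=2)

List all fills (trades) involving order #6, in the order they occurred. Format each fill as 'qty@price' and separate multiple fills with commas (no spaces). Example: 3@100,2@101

After op 1 [order #1] limit_buy(price=98, qty=10): fills=none; bids=[#1:10@98] asks=[-]
After op 2 [order #2] market_sell(qty=1): fills=#1x#2:1@98; bids=[#1:9@98] asks=[-]
After op 3 [order #3] market_buy(qty=8): fills=none; bids=[#1:9@98] asks=[-]
After op 4 [order #4] limit_buy(price=102, qty=1): fills=none; bids=[#4:1@102 #1:9@98] asks=[-]
After op 5 [order #5] limit_sell(price=104, qty=1): fills=none; bids=[#4:1@102 #1:9@98] asks=[#5:1@104]
After op 6 [order #6] market_buy(qty=2): fills=#6x#5:1@104; bids=[#4:1@102 #1:9@98] asks=[-]

Answer: 1@104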